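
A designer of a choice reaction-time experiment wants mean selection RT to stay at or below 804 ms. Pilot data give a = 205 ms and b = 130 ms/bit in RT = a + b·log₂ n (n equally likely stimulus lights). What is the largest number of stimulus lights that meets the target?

130·log₂ n ≤ 804 − 205 = 599, giving log₂ n ≤ 4.6077 and n ≤ 24.381. The largest whole number is 24.

24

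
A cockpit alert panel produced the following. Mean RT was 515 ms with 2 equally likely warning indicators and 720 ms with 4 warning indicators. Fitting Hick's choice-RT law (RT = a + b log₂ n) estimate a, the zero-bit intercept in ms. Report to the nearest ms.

310 ms

Slope: b = (720 − 515) / (log₂ 4 − log₂ 2) = 205/1.0000 = 205 ms/bit.
Intercept: a = 515 − 205·log₂(2) = 310.000 ms.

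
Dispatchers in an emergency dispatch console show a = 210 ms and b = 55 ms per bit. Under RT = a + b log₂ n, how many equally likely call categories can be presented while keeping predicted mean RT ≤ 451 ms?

Information budget: (451 − 210)/55 = 4.3818 bits, so n ≤ 2^4.3818 = 20.848 → at most 20.

20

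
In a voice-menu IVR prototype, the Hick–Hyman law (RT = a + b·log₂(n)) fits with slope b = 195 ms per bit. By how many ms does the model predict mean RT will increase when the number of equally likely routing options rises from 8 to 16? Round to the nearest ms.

195 ms

The intercept a cancels: ΔRT = b·(log₂ n₂ − log₂ n₁) = b·log₂(n₂/n₁).
log₂(16) − log₂(8) = log₂(16/8) = log₂(2) = 1.
ΔRT = 195 × 1.0000 = 195.000 ms.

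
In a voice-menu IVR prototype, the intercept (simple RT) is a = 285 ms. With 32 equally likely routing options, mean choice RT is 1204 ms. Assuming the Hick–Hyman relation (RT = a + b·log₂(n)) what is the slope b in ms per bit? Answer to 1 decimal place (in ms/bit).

183.8 ms/bit

32 alternatives carry log₂ 32 = 5 bits; the choice cost is 1204 − 285 = 919 ms, so b = 919/5 = 183.800 ms/bit.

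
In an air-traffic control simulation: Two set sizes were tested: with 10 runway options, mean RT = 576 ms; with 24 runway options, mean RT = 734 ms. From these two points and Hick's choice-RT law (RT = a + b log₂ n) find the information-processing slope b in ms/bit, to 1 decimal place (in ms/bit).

125.1 ms/bit

Slope: b = (734 − 576) / (log₂ 24 − log₂ 10) = 158/1.2630 = 125.096 ms/bit.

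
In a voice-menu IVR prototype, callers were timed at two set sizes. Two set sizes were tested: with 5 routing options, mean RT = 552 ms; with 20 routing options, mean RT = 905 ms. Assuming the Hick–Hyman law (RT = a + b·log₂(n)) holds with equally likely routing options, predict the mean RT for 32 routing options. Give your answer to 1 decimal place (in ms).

1024.7 ms

With log₂ n on the abscissa the relation is linear; from the two conditions:
  b = (905 − 552) / (log₂ 20 − log₂ 5) = 353 / (4.3219 − 2.3219) = 176.500 ms/bit
  a = 552 − 176.500 × 2.3219 = 142.180 ms
Then RT(32) = 142.180 + 176.500 × log₂ 32 = 142.180 + 176.500 × 5 ≈ 1024.680 ms.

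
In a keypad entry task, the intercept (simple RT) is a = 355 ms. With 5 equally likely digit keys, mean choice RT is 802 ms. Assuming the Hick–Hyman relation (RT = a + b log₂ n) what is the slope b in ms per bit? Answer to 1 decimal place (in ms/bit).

192.5 ms/bit

b = (802 − 355) / log₂(5) = 447 / 2.3219 = 192.512 ms/bit.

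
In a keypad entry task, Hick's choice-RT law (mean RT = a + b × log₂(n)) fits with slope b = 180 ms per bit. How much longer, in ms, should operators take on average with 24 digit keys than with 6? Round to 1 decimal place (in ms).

The intercept a cancels: ΔRT = b·(log₂ n₂ − log₂ n₁) = b·log₂(n₂/n₁).
log₂(24) − log₂(6) = log₂(24/6) = log₂(4) = 2.
ΔRT = 180 × 2.0000 = 360.000 ms.

360.0 ms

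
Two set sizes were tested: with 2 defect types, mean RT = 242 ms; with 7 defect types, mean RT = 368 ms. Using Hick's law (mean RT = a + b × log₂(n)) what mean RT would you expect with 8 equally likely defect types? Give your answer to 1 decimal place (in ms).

381.4 ms

Solve the two-equation system in a and b:
  b = (368 − 242) / (log₂ 7 − log₂ 2) = 126 / (2.8074 − 1) = 69.715 ms/bit
  a = 242 − 69.715 × 1 = 172.285 ms
Then RT(8) = 172.285 + 69.715 × log₂ 8 = 172.285 + 69.715 × 3 ≈ 381.430 ms.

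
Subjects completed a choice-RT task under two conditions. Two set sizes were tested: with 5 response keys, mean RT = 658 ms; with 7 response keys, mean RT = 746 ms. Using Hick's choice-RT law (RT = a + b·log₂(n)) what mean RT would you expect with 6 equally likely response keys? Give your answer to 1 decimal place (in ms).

RT is linear in log₂ n, so two points fix the line:
  b = (746 − 658) / (log₂ 7 − log₂ 5) = 88 / (2.8074 − 2.3219) = 181.284 ms/bit
  a = 658 − 181.284 × 2.3219 = 237.072 ms
Then RT(6) = 237.072 + 181.284 × log₂ 6 = 237.072 + 181.284 × 2.5850 ≈ 705.684 ms.

705.7 ms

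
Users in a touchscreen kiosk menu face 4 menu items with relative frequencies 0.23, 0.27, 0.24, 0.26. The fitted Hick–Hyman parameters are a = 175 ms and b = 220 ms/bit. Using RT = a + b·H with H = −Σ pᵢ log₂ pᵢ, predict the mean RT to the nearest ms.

614 ms

H = 0.23·log₂(1/0.23) + 0.27·log₂(1/0.27) + 0.24·log₂(1/0.24) + 0.26·log₂(1/0.26) = 1.9971 bits.
RT = 175 + 220 × 1.9971 = 614.36 ms.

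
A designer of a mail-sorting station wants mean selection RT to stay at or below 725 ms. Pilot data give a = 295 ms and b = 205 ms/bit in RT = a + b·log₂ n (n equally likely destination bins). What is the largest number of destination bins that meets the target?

4

Information budget: (725 − 295)/205 = 2.0976 bits, so n ≤ 2^2.0976 = 4.280 → at most 4.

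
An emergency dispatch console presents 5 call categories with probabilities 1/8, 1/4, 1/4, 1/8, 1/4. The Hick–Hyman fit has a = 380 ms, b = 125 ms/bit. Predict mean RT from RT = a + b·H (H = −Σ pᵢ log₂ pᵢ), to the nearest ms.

661 ms

H = −Σ pᵢ log₂ pᵢ = 0.125·3 + 0.25·2 + 0.25·2 + 0.125·3 + 0.25·2 = 2.250 bits.
RT = 380 + 125 × 2.250 = 661.25 ms.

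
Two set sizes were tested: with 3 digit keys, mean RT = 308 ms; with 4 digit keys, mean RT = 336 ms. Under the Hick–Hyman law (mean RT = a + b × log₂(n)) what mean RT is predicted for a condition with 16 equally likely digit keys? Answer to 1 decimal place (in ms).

RT is linear in log₂ n, so two points fix the line:
  b = (336 − 308) / (log₂ 4 − log₂ 3) = 28 / (2 − 1.5850) = 67.464 ms/bit
  a = 308 − 67.464 × 1.5850 = 201.072 ms
Then RT(16) = 201.072 + 67.464 × log₂ 16 = 201.072 + 67.464 × 4 ≈ 470.928 ms.

470.9 ms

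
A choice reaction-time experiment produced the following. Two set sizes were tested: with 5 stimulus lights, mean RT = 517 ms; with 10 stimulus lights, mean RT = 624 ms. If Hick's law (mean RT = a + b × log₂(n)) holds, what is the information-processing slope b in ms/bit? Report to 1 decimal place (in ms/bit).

107.0 ms/bit

The slope on a log₂ axis is (624 − 517) / (3.3219 − 2.3219) = 107.000 ms/bit.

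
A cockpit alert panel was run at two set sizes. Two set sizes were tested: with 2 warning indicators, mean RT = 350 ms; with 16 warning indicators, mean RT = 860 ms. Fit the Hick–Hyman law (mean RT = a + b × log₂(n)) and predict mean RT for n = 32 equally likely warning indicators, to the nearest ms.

Fit slope and intercept:
  b = (860 − 350) / (log₂ 16 − log₂ 2) = 510 / (4 − 1) = 170 ms/bit
  a = 350 − 170 × 1 = 180 ms
Then RT(32) = 180 + 170 × log₂ 32 = 180 + 170 × 5 ≈ 1030.000 ms.

1030 ms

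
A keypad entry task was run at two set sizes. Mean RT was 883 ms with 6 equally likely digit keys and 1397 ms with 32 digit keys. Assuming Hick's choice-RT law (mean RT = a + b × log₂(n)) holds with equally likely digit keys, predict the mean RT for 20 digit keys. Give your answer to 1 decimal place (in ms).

1252.7 ms

RT is linear in log₂ n, so two points fix the line:
  b = (1397 − 883) / (log₂ 32 − log₂ 6) = 514 / (5 − 2.5850) = 212.833 ms/bit
  a = 883 − 212.833 × 2.5850 = 332.834 ms
Then RT(20) = 332.834 + 212.833 × log₂ 20 = 332.834 + 212.833 × 4.3219 ≈ 1252.684 ms.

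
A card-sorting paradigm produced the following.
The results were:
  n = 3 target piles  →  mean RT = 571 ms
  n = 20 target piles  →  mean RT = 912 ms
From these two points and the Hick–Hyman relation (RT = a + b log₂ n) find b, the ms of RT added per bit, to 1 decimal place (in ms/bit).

Slope: b = (912 − 571) / (log₂ 20 − log₂ 3) = 341/2.7370 = 124.591 ms/bit.

124.6 ms/bit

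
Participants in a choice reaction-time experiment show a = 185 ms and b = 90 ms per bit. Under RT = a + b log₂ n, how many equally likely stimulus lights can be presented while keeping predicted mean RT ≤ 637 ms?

Set 185 + 90·log₂ n ≤ 637 → log₂ n ≤ (637 − 185)/90 = 5.0222.
So n ≤ 2^5.0222 = 32.497; the largest integer n is 32.

32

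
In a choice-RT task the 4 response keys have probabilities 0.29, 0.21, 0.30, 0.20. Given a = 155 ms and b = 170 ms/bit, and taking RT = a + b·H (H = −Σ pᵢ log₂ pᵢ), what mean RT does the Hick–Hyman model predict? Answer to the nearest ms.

H = 0.29·log₂(1/0.29) + 0.21·log₂(1/0.21) + 0.30·log₂(1/0.30) + 0.20·log₂(1/0.20) = 1.9762 bits.
RT = 155 + 170 × 1.9762 = 490.95 ms.

491 ms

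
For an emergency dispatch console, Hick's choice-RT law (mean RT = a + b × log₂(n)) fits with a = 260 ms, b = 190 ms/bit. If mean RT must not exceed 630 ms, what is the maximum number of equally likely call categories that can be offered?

190·log₂ n ≤ 630 − 260 = 370, giving log₂ n ≤ 1.9474 and n ≤ 3.857. The largest whole number is 3.

3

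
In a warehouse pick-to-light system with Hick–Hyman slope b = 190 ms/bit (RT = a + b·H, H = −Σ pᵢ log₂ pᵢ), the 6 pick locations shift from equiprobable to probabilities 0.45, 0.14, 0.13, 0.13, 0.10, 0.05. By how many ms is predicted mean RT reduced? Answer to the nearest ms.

The RT saving is b·ΔH. Equiprobable H₀ = log₂(6) = 2.5850 bits; with the given probabilities H = 2.2291 bits.
b·(H₀ − H) = 190 × (2.5850 − 2.2291) = 67.62 ms.

68 ms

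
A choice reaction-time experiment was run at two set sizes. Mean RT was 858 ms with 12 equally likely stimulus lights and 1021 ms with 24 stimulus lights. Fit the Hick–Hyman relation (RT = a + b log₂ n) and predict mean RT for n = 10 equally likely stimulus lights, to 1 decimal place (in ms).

815.1 ms

RT is linear in log₂ n, so two points fix the line:
  b = (1021 − 858) / (log₂ 24 − log₂ 12) = 163 / (4.5850 − 3.5850) = 163.000 ms/bit
  a = 858 − 163.000 × 3.5850 = 273.651 ms
Then RT(10) = 273.651 + 163.000 × log₂ 10 = 273.651 + 163.000 × 3.3219 ≈ 815.125 ms.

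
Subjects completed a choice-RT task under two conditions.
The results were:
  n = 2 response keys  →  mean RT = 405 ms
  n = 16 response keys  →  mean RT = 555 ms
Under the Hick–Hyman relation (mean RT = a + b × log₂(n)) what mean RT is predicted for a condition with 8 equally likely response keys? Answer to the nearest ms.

505 ms

With log₂ n on the abscissa the relation is linear; from the two conditions:
  b = (555 − 405) / (log₂ 16 − log₂ 2) = 150 / (4 − 1) = 50 ms/bit
  a = 405 − 50 × 1 = 355 ms
Then RT(8) = 355 + 50 × log₂ 8 = 355 + 50 × 3 ≈ 505.000 ms.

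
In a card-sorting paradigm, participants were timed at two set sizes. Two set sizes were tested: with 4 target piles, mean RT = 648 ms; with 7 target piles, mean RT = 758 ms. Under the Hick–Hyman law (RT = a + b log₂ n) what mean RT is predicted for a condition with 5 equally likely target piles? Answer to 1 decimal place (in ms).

691.9 ms

RT is linear in log₂ n, so two points fix the line:
  b = (758 − 648) / (log₂ 7 − log₂ 4) = 110 / (2.8074 − 2) = 136.247 ms/bit
  a = 648 − 136.247 × 2 = 375.505 ms
Then RT(5) = 375.505 + 136.247 × log₂ 5 = 375.505 + 136.247 × 2.3219 ≈ 691.862 ms.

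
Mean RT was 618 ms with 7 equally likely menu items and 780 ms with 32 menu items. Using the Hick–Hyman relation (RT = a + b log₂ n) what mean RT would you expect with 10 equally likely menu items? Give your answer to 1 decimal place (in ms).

656.0 ms

With log₂ n on the abscissa the relation is linear; from the two conditions:
  b = (780 − 618) / (log₂ 32 − log₂ 7) = 162 / (5 − 2.8074) = 73.883 ms/bit
  a = 618 − 73.883 × 2.8074 = 410.583 ms
Then RT(10) = 410.583 + 73.883 × log₂ 10 = 410.583 + 73.883 × 3.3219 ≈ 656.018 ms.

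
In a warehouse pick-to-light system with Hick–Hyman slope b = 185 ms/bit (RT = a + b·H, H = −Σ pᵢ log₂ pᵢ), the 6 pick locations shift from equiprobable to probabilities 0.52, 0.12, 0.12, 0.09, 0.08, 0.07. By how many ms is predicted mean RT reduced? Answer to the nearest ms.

90 ms

Equiprobable entropy H₀ = log₂ 6 = 2.5850 bits.
Skewed entropy H = −Σ pᵢ log₂ pᵢ = 2.0974 bits.
ΔRT = b·(H₀ − H) = 185 × 0.4875 = 90.19 ms.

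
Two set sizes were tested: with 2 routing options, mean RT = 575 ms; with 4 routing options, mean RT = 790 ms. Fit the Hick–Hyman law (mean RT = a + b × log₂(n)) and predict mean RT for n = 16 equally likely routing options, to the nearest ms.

1220 ms

With log₂ n on the abscissa the relation is linear; from the two conditions:
  b = (790 − 575) / (log₂ 4 − log₂ 2) = 215 / (2 − 1) = 215 ms/bit
  a = 575 − 215 × 1 = 360 ms
Then RT(16) = 360 + 215 × log₂ 16 = 360 + 215 × 4 ≈ 1220.000 ms.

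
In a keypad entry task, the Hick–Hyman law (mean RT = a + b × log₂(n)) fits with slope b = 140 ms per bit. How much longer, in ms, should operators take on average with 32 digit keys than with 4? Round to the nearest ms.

ΔRT = (a + b log₂ n₂) − (a + b log₂ n₁) = b·(log₂ n₂ − log₂ n₁).
log₂(32) − log₂(4) = log₂(32/4) = log₂(8) = 3.
ΔRT = 140 × 3.0000 = 420.000 ms.

420 ms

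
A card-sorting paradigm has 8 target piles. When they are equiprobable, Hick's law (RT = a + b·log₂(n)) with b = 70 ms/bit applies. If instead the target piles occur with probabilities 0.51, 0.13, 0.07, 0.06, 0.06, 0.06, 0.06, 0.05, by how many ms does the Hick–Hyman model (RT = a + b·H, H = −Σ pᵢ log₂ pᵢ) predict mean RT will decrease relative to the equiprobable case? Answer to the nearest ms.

46 ms

Equiprobable entropy H₀ = log₂ 8 = 3.0000 bits.
Skewed entropy H = −Σ pᵢ log₂ pᵢ = 2.3369 bits.
ΔRT = b·(H₀ − H) = 70 × 0.6631 = 46.42 ms.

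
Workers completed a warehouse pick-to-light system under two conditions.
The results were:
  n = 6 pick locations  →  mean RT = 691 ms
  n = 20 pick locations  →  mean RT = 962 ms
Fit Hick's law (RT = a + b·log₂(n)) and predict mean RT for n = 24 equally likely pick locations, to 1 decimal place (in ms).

Fit slope and intercept:
  b = (962 − 691) / (log₂ 20 − log₂ 6) = 271 / (4.3219 − 2.5850) = 156.019 ms/bit
  a = 691 − 156.019 × 2.5850 = 287.696 ms
Then RT(24) = 287.696 + 156.019 × log₂ 24 = 287.696 + 156.019 × 4.5850 ≈ 1003.038 ms.

1003.0 ms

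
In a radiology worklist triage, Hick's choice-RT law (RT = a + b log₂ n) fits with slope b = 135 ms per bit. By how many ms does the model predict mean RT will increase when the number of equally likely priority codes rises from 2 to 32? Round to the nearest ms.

ΔRT = (a + b log₂ n₂) − (a + b log₂ n₁) = b·(log₂ n₂ − log₂ n₁).
log₂(32) − log₂(2) = log₂(32/2) = log₂(16) = 4.
ΔRT = 135 × 4.0000 = 540.000 ms.

540 ms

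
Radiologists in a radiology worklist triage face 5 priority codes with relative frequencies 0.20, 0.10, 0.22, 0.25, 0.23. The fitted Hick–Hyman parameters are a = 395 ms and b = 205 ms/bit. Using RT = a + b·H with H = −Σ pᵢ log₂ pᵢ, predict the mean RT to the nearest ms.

Entropy contributions −pᵢ log₂ pᵢ: 0.4644, 0.3322, 0.4806, 0.5000, 0.4877; sum H = 2.2648 bits.
RT = a + bH = 395 + 205·2.2648 = 859.29 ms.

859 ms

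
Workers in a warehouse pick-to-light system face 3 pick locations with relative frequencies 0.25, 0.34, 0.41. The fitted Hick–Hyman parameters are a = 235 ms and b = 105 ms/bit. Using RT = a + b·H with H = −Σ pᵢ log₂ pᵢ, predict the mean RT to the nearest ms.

398 ms

Entropy contributions −pᵢ log₂ pᵢ: 0.5000, 0.5292, 0.5274; sum H = 1.5566 bits.
RT = a + bH = 235 + 105·1.5566 = 398.44 ms.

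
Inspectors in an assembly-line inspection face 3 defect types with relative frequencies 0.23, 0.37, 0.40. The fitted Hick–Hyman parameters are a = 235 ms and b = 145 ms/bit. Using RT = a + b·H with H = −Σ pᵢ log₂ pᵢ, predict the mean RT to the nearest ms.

459 ms

Entropy contributions −pᵢ log₂ pᵢ: 0.4877, 0.5307, 0.5288; sum H = 1.5472 bits.
RT = a + bH = 235 + 145·1.5472 = 459.34 ms.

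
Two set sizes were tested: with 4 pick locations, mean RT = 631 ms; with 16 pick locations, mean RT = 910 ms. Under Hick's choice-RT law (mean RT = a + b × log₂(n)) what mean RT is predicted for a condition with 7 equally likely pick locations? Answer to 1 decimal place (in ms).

743.6 ms

Fit slope and intercept:
  b = (910 − 631) / (log₂ 16 − log₂ 4) = 279 / (4 − 2) = 139.500 ms/bit
  a = 631 − 139.500 × 2 = 352.000 ms
Then RT(7) = 352.000 + 139.500 × log₂ 7 = 352.000 + 139.500 × 2.8074 ≈ 743.626 ms.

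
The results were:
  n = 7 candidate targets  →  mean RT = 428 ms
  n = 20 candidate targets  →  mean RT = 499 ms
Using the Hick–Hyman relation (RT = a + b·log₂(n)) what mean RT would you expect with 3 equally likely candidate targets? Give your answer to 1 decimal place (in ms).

370.7 ms

With log₂ n on the abscissa the relation is linear; from the two conditions:
  b = (499 − 428) / (log₂ 20 − log₂ 7) = 71 / (4.3219 − 2.8074) = 46.878 ms/bit
  a = 428 − 46.878 × 2.8074 = 296.397 ms
Then RT(3) = 296.397 + 46.878 × log₂ 3 = 296.397 + 46.878 × 1.5850 ≈ 370.697 ms.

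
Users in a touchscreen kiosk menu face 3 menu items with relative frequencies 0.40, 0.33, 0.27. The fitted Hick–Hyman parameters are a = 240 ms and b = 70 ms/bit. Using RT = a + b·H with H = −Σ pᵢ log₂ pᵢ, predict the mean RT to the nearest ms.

350 ms

H = 0.40·log₂(1/0.40) + 0.33·log₂(1/0.33) + 0.27·log₂(1/0.27) = 1.5666 bits.
RT = 240 + 70 × 1.5666 = 349.66 ms.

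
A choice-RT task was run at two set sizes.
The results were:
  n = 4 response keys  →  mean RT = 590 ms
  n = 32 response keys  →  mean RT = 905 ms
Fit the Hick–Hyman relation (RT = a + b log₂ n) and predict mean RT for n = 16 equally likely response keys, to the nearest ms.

Solve the two-equation system in a and b:
  b = (905 − 590) / (log₂ 32 − log₂ 4) = 315 / (5 − 2) = 105 ms/bit
  a = 590 − 105 × 2 = 380 ms
Then RT(16) = 380 + 105 × log₂ 16 = 380 + 105 × 4 ≈ 800.000 ms.

800 ms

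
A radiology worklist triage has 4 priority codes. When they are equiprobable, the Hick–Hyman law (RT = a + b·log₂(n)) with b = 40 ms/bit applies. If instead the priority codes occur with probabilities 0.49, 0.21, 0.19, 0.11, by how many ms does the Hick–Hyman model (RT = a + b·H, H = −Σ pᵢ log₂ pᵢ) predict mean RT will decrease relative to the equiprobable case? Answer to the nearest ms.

9 ms

Equiprobable entropy H₀ = log₂ 4 = 2.0000 bits.
Skewed entropy H = −Σ pᵢ log₂ pᵢ = 1.7826 bits.
ΔRT = b·(H₀ − H) = 40 × 0.2174 = 8.70 ms.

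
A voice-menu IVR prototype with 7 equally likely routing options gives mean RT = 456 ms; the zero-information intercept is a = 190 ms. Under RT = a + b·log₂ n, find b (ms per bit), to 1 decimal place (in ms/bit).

log₂(7) = 2.8074 bits.
b = (RT − a)/log₂ n = (456 − 190) / 2.8074 = 94.751 ms/bit.

94.8 ms/bit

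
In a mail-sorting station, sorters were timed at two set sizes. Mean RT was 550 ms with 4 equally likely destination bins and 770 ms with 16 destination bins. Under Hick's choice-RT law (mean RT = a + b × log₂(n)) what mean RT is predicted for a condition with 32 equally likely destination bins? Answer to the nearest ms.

880 ms

Fit slope and intercept:
  b = (770 − 550) / (log₂ 16 − log₂ 4) = 220 / (4 − 2) = 110 ms/bit
  a = 550 − 110 × 2 = 330 ms
Then RT(32) = 330 + 110 × log₂ 32 = 330 + 110 × 5 ≈ 880.000 ms.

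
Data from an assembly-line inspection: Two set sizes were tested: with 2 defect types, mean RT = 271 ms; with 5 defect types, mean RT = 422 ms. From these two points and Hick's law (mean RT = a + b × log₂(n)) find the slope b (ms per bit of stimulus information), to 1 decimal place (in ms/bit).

114.2 ms/bit

The slope on a log₂ axis is (422 − 271) / (2.3219 − 1) = 114.227 ms/bit.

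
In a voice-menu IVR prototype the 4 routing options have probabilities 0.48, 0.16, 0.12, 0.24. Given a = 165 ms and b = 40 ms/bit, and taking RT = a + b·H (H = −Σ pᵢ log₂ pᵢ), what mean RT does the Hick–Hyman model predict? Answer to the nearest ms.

237 ms

Entropy contributions −pᵢ log₂ pᵢ: 0.5083, 0.4230, 0.3671, 0.4941; sum H = 1.7925 bits.
RT = a + bH = 165 + 40·1.7925 = 236.70 ms.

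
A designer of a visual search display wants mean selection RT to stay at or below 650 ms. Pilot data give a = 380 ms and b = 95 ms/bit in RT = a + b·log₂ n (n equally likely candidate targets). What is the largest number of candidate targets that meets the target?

Information budget: (650 − 380)/95 = 2.8421 bits, so n ≤ 2^2.8421 = 7.171 → at most 7.

7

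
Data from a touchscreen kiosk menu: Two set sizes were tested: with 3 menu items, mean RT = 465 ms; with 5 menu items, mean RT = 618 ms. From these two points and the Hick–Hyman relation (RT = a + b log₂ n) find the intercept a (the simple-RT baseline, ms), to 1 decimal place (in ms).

135.9 ms

Slope: b = (618 − 465) / (log₂ 5 − log₂ 3) = 153/0.7370 = 207.608 ms/bit.
Intercept: a = 465 − 207.608·log₂(3) = 135.949 ms.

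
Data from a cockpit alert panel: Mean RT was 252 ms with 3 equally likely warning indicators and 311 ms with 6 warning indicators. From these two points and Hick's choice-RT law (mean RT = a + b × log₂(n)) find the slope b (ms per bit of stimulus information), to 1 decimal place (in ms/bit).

59.0 ms/bit

Slope: b = (311 − 252) / (log₂ 6 − log₂ 3) = 59/1.0000 = 59.000 ms/bit.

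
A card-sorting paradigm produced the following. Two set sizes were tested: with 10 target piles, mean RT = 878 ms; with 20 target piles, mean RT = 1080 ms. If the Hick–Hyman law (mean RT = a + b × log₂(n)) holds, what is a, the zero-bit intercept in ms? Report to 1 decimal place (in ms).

The slope on a log₂ axis is (1080 − 878) / (4.3219 − 3.3219) = 202.000 ms/bit.
a = RT₁ − b·log₂ n₁ = 878 − 202.000 × 3.3219 = 206.971 ms.

207.0 ms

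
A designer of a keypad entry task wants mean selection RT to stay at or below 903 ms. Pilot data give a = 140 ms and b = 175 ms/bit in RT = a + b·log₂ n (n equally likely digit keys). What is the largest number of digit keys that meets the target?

175·log₂ n ≤ 903 − 140 = 763, giving log₂ n ≤ 4.3600 and n ≤ 20.535. The largest whole number is 20.

20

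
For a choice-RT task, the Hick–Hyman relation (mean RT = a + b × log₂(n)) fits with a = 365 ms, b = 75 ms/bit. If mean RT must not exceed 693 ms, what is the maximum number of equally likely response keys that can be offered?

Information budget: (693 − 365)/75 = 4.3733 bits, so n ≤ 2^4.3733 = 20.725 → at most 20.

20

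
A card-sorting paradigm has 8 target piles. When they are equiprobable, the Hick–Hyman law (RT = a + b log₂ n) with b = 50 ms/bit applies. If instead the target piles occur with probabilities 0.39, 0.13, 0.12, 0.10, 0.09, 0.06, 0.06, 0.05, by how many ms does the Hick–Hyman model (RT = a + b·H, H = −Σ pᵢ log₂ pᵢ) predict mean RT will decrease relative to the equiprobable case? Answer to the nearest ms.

The RT saving is b·ΔH. Equiprobable H₀ = log₂(8) = 3.0000 bits; with the given probabilities H = 2.6275 bits.
b·(H₀ − H) = 50 × (3.0000 − 2.6275) = 18.62 ms.

19 ms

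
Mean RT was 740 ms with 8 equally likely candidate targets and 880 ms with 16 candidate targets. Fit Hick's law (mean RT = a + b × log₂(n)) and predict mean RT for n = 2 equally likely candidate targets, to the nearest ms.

460 ms

RT is linear in log₂ n, so two points fix the line:
  b = (880 − 740) / (log₂ 16 − log₂ 8) = 140 / (4 − 3) = 140 ms/bit
  a = 740 − 140 × 3 = 320 ms
Then RT(2) = 320 + 140 × log₂ 2 = 320 + 140 × 1 ≈ 460.000 ms.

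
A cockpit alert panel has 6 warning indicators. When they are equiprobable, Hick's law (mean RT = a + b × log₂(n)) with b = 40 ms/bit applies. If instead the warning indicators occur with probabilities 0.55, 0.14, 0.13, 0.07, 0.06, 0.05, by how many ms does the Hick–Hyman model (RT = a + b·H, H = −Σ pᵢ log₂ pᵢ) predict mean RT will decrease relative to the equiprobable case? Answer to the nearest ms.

24 ms

Equiprobable entropy H₀ = log₂ 6 = 2.5850 bits.
Skewed entropy H = −Σ pᵢ log₂ pᵢ = 1.9823 bits.
ΔRT = b·(H₀ − H) = 40 × 0.6027 = 24.11 ms.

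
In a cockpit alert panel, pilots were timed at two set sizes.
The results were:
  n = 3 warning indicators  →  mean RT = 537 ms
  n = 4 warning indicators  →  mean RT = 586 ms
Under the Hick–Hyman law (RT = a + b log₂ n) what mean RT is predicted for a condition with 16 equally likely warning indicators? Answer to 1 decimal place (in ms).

822.1 ms

With log₂ n on the abscissa the relation is linear; from the two conditions:
  b = (586 − 537) / (log₂ 4 − log₂ 3) = 49 / (2 − 1.5850) = 118.062 ms/bit
  a = 537 − 118.062 × 1.5850 = 349.877 ms
Then RT(16) = 349.877 + 118.062 × log₂ 16 = 349.877 + 118.062 × 4 ≈ 822.123 ms.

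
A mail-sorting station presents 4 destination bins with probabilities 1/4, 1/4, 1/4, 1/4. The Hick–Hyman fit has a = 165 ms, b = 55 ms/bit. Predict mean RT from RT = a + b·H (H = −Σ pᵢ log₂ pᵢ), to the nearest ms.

Each term −pᵢ log₂ pᵢ: 0.25·2 + 0.25·2 + 0.25·2 + 0.25·2; summed, H = 2.000 bits.
Mean RT = a + bH = 165 + 55·2.000 = 275.00 ms.

275 ms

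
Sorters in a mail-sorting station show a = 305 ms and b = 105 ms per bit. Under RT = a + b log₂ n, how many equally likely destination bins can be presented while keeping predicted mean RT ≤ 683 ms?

Information budget: (683 − 305)/105 = 3.6000 bits, so n ≤ 2^3.6000 = 12.126 → at most 12.

12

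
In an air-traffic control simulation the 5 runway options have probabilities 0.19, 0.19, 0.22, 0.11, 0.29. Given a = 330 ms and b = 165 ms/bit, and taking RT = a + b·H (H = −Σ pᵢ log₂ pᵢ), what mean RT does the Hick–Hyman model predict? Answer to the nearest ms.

703 ms

Entropy contributions −pᵢ log₂ pᵢ: 0.4552, 0.4552, 0.4806, 0.3503, 0.5179; sum H = 2.2592 bits.
RT = a + bH = 330 + 165·2.2592 = 702.77 ms.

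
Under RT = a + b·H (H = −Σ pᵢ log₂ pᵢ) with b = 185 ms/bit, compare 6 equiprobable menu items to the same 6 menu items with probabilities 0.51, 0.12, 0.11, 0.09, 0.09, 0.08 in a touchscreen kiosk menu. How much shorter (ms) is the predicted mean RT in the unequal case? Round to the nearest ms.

The RT saving is b·ΔH. Equiprobable H₀ = log₂(6) = 2.5850 bits; with the given probabilities H = 2.1296 bits.
b·(H₀ − H) = 185 × (2.5850 − 2.1296) = 84.24 ms.

84 ms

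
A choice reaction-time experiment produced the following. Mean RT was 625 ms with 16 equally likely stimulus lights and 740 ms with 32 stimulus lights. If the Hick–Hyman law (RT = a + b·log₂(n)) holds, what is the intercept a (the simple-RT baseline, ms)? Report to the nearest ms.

165 ms

Slope: b = (740 − 625) / (log₂ 32 − log₂ 16) = 115/1.0000 = 115 ms/bit.
Intercept: a = 625 − 115·log₂(16) = 165.000 ms.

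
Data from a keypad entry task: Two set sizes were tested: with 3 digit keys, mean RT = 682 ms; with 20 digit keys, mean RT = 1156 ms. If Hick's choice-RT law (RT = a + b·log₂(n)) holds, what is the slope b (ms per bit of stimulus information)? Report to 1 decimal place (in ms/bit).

173.2 ms/bit

b = (RT₂ − RT₁)/(log₂ n₂ − log₂ n₁) = (1156 − 682)/(4.3219 − 1.5850) = 173.184 ms/bit.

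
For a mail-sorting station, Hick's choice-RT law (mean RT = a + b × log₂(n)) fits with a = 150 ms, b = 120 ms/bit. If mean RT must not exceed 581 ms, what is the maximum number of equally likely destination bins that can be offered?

12

120·log₂ n ≤ 581 − 150 = 431, giving log₂ n ≤ 3.5917 and n ≤ 12.056. The largest whole number is 12.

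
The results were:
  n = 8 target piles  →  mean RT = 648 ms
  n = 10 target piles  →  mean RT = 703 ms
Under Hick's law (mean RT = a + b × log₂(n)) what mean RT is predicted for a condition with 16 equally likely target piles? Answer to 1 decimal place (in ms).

Solve the two-equation system in a and b:
  b = (703 − 648) / (log₂ 10 − log₂ 8) = 55 / (3.3219 − 3) = 170.846 ms/bit
  a = 648 − 170.846 × 3 = 135.463 ms
Then RT(16) = 135.463 + 170.846 × log₂ 16 = 135.463 + 170.846 × 4 ≈ 818.846 ms.

818.8 ms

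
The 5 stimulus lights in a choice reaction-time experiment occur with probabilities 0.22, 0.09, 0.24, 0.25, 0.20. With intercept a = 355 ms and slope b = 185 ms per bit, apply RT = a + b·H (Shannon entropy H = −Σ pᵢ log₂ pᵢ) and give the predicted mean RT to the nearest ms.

H = 0.22·log₂(1/0.22) + 0.09·log₂(1/0.09) + 0.24·log₂(1/0.24) + 0.25·log₂(1/0.25) + 0.20·log₂(1/0.20) = 2.2517 bits.
RT = 355 + 185 × 2.2517 = 771.57 ms.

772 ms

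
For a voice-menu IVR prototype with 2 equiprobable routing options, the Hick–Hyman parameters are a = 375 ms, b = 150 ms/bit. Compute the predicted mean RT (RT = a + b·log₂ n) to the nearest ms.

525 ms

log₂(2) = 1 bits, so RT = 375 + 150 × 1 ≈ 525.000 ms.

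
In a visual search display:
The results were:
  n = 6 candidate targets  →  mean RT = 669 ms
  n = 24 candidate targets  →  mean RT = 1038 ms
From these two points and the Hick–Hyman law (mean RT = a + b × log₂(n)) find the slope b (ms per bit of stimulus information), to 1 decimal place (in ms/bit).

b = (RT₂ − RT₁)/(log₂ n₂ − log₂ n₁) = (1038 − 669)/(4.5850 − 2.5850) = 184.500 ms/bit.

184.5 ms/bit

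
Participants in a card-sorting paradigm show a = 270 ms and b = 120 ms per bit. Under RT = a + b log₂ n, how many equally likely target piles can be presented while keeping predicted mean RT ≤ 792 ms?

20

Set 270 + 120·log₂ n ≤ 792 → log₂ n ≤ (792 − 270)/120 = 4.3500.
So n ≤ 2^4.3500 = 20.393; the largest integer n is 20.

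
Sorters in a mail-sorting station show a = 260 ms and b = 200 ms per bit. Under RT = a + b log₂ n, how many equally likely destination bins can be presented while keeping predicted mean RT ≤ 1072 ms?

Set 260 + 200·log₂ n ≤ 1072 → log₂ n ≤ (1072 − 260)/200 = 4.0600.
So n ≤ 2^4.0600 = 16.679; the largest integer n is 16.

16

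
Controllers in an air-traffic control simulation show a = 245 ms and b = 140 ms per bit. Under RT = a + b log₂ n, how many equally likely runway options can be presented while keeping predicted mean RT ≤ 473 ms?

3

Information budget: (473 − 245)/140 = 1.6286 bits, so n ≤ 2^1.6286 = 3.092 → at most 3.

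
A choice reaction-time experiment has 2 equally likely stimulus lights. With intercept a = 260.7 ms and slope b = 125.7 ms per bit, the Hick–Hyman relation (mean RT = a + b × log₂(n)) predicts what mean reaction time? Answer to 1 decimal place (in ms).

log₂(2) = 1 bits, so RT = 260.7 + 125.7 × 1 ≈ 386.400 ms.

386.4 ms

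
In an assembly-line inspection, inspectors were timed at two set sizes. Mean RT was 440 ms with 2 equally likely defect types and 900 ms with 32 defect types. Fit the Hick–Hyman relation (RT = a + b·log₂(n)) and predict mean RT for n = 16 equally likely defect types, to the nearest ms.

Solve the two-equation system in a and b:
  b = (900 − 440) / (log₂ 32 − log₂ 2) = 460 / (5 − 1) = 115 ms/bit
  a = 440 − 115 × 1 = 325 ms
Then RT(16) = 325 + 115 × log₂ 16 = 325 + 115 × 4 ≈ 785.000 ms.

785 ms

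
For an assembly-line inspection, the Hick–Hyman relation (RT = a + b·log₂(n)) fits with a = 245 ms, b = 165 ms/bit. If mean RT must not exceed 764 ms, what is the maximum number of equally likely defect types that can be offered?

Information budget: (764 − 245)/165 = 3.1455 bits, so n ≤ 2^3.1455 = 8.849 → at most 8.

8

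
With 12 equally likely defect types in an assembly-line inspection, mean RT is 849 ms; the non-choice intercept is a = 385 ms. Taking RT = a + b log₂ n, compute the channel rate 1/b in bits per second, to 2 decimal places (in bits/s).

7.73 bits/s

Choice component = 849 − 385 = 464 ms over log₂(12) = 3.5850 bits.
b = 464 / 3.5850 = 129.430 ms/bit, so 1/b = 7.726 bits/s.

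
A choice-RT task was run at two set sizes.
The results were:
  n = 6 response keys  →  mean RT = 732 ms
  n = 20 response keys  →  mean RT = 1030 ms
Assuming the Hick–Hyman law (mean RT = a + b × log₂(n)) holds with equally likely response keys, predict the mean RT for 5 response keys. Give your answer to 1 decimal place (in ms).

686.9 ms

RT is linear in log₂ n, so two points fix the line:
  b = (1030 − 732) / (log₂ 20 − log₂ 6) = 298 / (4.3219 − 2.5850) = 171.564 ms/bit
  a = 732 − 171.564 × 2.5850 = 288.515 ms
Then RT(5) = 288.515 + 171.564 × log₂ 5 = 288.515 + 171.564 × 2.3219 ≈ 686.873 ms.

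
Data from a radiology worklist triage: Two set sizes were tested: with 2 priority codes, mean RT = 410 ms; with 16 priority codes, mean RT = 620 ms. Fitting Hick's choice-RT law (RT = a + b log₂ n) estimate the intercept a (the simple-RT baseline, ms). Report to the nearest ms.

340 ms

The slope on a log₂ axis is (620 − 410) / (4 − 1) = 70 ms/bit.
a = RT₁ − b·log₂ n₁ = 410 − 70 × 1 = 340.000 ms.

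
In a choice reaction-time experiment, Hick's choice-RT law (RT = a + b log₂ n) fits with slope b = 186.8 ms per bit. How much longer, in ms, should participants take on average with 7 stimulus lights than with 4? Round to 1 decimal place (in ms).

The intercept a cancels: ΔRT = b·(log₂ n₂ − log₂ n₁) = b·log₂(n₂/n₁).
log₂(7) − log₂(4) = 2.8074 − 2 = 0.8074.
ΔRT = 186.8 × 0.8074 = 150.814 ms.

150.8 ms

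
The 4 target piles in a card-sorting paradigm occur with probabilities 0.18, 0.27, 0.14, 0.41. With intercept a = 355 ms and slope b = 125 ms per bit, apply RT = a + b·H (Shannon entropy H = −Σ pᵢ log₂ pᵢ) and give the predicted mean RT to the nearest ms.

Entropy contributions −pᵢ log₂ pᵢ: 0.4453, 0.5100, 0.3971, 0.5274; sum H = 1.8798 bits.
RT = a + bH = 355 + 125·1.8798 = 589.98 ms.

590 ms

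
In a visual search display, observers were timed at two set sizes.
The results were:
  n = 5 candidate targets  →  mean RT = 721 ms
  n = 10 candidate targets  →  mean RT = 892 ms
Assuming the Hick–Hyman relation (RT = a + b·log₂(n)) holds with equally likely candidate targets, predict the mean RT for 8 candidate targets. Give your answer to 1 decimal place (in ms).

RT is linear in log₂ n, so two points fix the line:
  b = (892 − 721) / (log₂ 10 − log₂ 5) = 171 / (3.3219 − 2.3219) = 171.000 ms/bit
  a = 721 − 171.000 × 2.3219 = 323.950 ms
Then RT(8) = 323.950 + 171.000 × log₂ 8 = 323.950 + 171.000 × 3 ≈ 836.950 ms.

837.0 ms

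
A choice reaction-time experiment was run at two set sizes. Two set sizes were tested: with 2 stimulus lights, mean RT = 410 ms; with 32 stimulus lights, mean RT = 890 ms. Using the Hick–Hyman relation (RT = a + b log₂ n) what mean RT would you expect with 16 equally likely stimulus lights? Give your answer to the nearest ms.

770 ms

RT is linear in log₂ n, so two points fix the line:
  b = (890 − 410) / (log₂ 32 − log₂ 2) = 480 / (5 − 1) = 120 ms/bit
  a = 410 − 120 × 1 = 290 ms
Then RT(16) = 290 + 120 × log₂ 16 = 290 + 120 × 4 ≈ 770.000 ms.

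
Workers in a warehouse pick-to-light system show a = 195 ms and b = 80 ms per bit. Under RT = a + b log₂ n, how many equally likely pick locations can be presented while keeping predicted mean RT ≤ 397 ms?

80·log₂ n ≤ 397 − 195 = 202, giving log₂ n ≤ 2.5250 and n ≤ 5.756. The largest whole number is 5.

5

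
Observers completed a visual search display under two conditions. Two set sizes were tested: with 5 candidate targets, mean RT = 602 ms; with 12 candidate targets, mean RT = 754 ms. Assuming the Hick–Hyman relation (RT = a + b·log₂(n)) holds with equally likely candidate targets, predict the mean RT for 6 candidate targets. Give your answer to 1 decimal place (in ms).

633.7 ms

Solve the two-equation system in a and b:
  b = (754 − 602) / (log₂ 12 − log₂ 5) = 152 / (3.5850 − 2.3219) = 120.345 ms/bit
  a = 602 − 120.345 × 2.3219 = 322.567 ms
Then RT(6) = 322.567 + 120.345 × log₂ 6 = 322.567 + 120.345 × 2.5850 ≈ 633.655 ms.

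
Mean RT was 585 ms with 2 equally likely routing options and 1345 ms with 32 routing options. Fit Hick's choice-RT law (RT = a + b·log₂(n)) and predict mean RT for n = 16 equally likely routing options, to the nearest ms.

1155 ms

Solve the two-equation system in a and b:
  b = (1345 − 585) / (log₂ 32 − log₂ 2) = 760 / (5 − 1) = 190 ms/bit
  a = 585 − 190 × 1 = 395 ms
Then RT(16) = 395 + 190 × log₂ 16 = 395 + 190 × 4 ≈ 1155.000 ms.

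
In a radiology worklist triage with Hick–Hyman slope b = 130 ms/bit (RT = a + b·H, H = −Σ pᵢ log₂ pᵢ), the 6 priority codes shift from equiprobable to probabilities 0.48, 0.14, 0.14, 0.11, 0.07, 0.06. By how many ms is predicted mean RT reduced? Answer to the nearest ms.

Equiprobable entropy H₀ = log₂ 6 = 2.5850 bits.
Skewed entropy H = −Σ pᵢ log₂ pᵢ = 2.1649 bits.
ΔRT = b·(H₀ − H) = 130 × 0.4201 = 54.61 ms.

55 ms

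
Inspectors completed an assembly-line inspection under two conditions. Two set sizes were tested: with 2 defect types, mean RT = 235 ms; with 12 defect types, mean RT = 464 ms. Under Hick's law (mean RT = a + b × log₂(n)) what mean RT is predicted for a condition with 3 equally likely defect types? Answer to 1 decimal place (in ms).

286.8 ms

Fit slope and intercept:
  b = (464 − 235) / (log₂ 12 − log₂ 2) = 229 / (3.5850 − 1) = 88.589 ms/bit
  a = 235 − 88.589 × 1 = 146.411 ms
Then RT(3) = 146.411 + 88.589 × log₂ 3 = 146.411 + 88.589 × 1.5850 ≈ 286.821 ms.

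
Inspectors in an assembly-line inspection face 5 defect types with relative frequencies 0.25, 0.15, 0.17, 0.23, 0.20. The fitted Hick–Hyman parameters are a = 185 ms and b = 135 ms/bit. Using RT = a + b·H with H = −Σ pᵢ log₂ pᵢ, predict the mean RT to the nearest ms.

495 ms

Entropy contributions −pᵢ log₂ pᵢ: 0.5000, 0.4105, 0.4346, 0.4877, 0.4644; sum H = 2.2972 bits.
RT = a + bH = 185 + 135·2.2972 = 495.12 ms.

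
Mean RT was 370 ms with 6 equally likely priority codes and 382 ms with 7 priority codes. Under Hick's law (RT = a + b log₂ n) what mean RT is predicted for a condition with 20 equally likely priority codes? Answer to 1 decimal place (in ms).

With log₂ n on the abscissa the relation is linear; from the two conditions:
  b = (382 − 370) / (log₂ 7 − log₂ 6) = 12 / (2.8074 − 2.5850) = 53.959 ms/bit
  a = 370 − 53.959 × 2.5850 = 230.519 ms
Then RT(20) = 230.519 + 53.959 × log₂ 20 = 230.519 + 53.959 × 4.3219 ≈ 463.724 ms.

463.7 ms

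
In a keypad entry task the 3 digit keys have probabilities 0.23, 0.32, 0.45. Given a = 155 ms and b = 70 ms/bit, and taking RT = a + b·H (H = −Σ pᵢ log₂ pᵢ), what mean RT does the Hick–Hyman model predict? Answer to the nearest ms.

262 ms

Entropy contributions −pᵢ log₂ pᵢ: 0.4877, 0.5260, 0.5184; sum H = 1.5321 bits.
RT = a + bH = 155 + 70·1.5321 = 262.25 ms.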